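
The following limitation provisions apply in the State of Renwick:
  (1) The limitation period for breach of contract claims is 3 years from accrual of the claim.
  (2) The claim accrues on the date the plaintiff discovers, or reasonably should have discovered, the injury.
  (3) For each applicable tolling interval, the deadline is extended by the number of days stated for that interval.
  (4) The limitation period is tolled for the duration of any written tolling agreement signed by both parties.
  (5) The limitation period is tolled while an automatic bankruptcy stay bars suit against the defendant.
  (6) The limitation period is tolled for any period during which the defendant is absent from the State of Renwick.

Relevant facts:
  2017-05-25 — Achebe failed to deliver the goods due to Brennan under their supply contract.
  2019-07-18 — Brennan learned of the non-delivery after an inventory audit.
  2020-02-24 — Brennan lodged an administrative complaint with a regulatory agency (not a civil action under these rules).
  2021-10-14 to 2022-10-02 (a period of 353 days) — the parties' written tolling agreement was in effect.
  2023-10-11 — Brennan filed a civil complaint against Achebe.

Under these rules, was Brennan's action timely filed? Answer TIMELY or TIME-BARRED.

TIME-BARRED

Under the discovery rule, the claim accrued on 2019-07-18, when Brennan discovered the injury — not on the 2017-05-25 date of the underlying act.
3 years from 2019-07-18 is 2022-07-18.
The written tolling agreement from 2021-10-14 to 2022-10-02 tolled the period for 353 days, extending the deadline to 2023-07-06.
The other events in the timeline have no effect on the limitation period under the stated rules.
Brennan filed on 2023-10-11, after the 2023-07-06 deadline, so the action is time-barred.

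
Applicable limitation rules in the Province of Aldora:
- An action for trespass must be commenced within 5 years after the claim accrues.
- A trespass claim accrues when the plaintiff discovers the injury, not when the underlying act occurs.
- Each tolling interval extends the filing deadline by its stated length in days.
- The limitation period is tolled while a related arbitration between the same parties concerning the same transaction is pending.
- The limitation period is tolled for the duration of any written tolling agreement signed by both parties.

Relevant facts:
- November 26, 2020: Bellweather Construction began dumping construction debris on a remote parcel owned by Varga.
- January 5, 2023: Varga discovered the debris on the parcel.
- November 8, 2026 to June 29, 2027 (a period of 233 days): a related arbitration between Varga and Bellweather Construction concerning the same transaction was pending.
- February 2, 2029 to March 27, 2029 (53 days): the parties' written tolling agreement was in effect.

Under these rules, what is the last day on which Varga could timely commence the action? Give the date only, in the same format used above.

August 25, 2028

Accrual is tied to discovery, so the period began on January 5, 2023 rather than on November 26, 2020 when the act occurred.
Adding the 5 years base period to January 5, 2023 gives a deadline of January 5, 2028, before any tolling.
The pending related arbitration from November 8, 2026 to June 29, 2027 tolled the period for 233 days, extending the deadline to August 25, 2028.
By the time the written tolling agreement began on February 2, 2029, the limitation period had already expired on August 25, 2028; that interval cannot revive it.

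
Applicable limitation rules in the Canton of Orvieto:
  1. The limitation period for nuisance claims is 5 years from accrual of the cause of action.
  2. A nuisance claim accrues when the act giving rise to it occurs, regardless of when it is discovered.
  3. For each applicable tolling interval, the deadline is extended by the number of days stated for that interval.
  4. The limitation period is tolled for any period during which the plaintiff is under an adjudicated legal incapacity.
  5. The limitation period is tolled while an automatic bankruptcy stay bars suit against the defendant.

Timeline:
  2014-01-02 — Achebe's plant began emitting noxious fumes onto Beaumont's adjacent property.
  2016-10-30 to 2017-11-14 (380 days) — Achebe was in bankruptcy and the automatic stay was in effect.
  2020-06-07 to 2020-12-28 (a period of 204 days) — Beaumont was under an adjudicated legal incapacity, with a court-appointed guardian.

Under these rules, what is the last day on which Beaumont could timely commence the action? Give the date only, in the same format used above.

2020-01-17

The limitation period began to run on 2014-01-02.
5 years from 2014-01-02 is 2019-01-02.
Because the automatic bankruptcy stay ran from 2016-10-30 to 2017-11-14, the deadline is extended by 380 days to 2020-01-17.
The plaintiff's legal incapacity starting 2020-06-07 came too late — the period had run on 2020-01-17 — and so does not extend the deadline.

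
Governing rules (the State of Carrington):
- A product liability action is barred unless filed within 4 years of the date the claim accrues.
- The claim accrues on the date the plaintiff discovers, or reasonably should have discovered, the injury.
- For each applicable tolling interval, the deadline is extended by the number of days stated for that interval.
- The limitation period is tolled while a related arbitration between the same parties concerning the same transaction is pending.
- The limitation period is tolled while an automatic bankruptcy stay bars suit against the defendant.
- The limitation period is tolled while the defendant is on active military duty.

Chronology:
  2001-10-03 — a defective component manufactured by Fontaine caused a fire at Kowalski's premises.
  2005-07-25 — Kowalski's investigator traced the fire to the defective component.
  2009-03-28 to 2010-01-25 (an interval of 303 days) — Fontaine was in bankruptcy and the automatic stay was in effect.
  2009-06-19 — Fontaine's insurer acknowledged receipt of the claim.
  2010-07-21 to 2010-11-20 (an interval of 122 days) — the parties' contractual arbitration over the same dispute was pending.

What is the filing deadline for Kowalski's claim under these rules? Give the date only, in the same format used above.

2010-05-24

Accrual is tied to discovery, so the period began on 2005-07-25 rather than on 2001-10-03 when the act occurred.
4 years from 2005-07-25 is 2009-07-25.
The automatic bankruptcy stay from 2009-03-28 to 2010-01-25 tolled the period for 303 days, extending the deadline to 2010-05-24.
The pending related arbitration starting 2010-07-21 came too late — the period had run on 2010-05-24 — and so does not extend the deadline.
The other events in the timeline have no effect on the limitation period under the stated rules.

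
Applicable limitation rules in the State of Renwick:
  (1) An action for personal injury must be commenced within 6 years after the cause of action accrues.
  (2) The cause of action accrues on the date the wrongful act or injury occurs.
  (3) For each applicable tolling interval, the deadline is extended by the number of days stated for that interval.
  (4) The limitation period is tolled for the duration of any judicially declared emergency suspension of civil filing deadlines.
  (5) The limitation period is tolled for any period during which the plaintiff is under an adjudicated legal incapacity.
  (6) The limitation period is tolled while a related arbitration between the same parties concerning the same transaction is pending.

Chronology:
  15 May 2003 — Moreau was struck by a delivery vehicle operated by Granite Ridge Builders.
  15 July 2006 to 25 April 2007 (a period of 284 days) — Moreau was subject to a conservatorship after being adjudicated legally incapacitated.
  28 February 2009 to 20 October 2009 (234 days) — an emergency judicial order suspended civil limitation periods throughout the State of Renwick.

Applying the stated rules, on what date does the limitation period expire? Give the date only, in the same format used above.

15 October 2010

The claim accrued on 15 May 2003, when the wrongful act occurred.
The untolled deadline — 6 years after 15 May 2003 — is 15 May 2009.
Because the plaintiff's legal incapacity ran from 15 July 2006 to 25 April 2007, the deadline is extended by 284 days to 23 February 2010.
The period was tolled for 234 days by the emergency suspension of filing deadlines (28 February 2009 to 20 October 2009), pushing the deadline to 15 October 2010.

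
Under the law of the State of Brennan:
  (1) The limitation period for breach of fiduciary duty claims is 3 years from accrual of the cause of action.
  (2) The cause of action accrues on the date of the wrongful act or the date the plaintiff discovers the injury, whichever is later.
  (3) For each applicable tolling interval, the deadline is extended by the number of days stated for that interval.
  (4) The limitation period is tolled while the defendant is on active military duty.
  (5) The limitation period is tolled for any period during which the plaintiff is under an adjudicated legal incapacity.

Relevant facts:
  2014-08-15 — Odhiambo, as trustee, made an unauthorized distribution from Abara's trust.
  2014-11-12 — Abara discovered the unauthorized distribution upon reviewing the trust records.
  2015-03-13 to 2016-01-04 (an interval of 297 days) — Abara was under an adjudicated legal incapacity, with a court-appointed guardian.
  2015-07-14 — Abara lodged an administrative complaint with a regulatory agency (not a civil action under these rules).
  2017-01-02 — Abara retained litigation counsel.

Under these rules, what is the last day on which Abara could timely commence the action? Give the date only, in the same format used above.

2018-09-05

Taking the later of the act (2014-08-15) and discovery (2014-11-12), the claim accrued on 2014-11-12.
Adding the 3 years base period to 2014-11-12 gives a deadline of 2017-11-12, before any tolling.
The period was tolled for 297 days by the plaintiff's legal incapacity (2015-03-13 to 2016-01-04), pushing the deadline to 2018-09-05.
Nothing else in the chronology tolls or restarts the period.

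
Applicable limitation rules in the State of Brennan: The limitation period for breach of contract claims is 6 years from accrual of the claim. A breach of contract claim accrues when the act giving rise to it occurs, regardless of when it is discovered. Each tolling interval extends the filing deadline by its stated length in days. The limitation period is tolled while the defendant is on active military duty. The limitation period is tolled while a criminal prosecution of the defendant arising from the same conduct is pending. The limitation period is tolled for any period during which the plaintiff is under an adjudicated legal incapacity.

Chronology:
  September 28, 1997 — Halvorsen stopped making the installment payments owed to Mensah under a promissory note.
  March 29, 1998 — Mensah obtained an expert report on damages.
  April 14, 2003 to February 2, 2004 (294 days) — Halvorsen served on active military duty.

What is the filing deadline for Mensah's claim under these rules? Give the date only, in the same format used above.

July 18, 2004

The claim accrued on September 28, 1997, the date of the act.
The untolled deadline — 6 years after September 28, 1997 — is September 28, 2003.
The defendant's active military service from April 14, 2003 to February 2, 2004 tolled the period for 294 days, extending the deadline to July 18, 2004.
Nothing else in the chronology tolls or restarts the period.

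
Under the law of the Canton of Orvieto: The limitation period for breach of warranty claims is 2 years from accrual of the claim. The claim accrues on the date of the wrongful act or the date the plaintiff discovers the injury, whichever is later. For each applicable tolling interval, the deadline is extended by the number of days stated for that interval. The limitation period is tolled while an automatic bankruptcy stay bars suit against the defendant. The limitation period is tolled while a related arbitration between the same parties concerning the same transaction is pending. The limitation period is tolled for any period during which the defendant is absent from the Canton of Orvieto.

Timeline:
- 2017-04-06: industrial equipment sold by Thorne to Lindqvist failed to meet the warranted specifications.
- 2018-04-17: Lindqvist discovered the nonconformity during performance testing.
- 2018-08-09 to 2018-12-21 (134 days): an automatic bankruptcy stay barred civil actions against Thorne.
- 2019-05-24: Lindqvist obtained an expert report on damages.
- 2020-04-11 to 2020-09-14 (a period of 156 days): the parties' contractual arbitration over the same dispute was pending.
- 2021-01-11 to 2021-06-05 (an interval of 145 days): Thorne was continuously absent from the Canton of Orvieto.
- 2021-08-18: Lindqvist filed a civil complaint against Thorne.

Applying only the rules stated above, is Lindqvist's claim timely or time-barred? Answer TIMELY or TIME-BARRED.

TIME-BARRED

The claim accrued on 2018-04-17 — the later of the 2017-04-06 act and the 2018-04-17 discovery.
2 years from 2018-04-17 is 2020-04-17.
Because the automatic bankruptcy stay ran from 2018-08-09 to 2018-12-21, the deadline is extended by 134 days to 2020-08-29.
Because the pending related arbitration ran from 2020-04-11 to 2020-09-14, the deadline is extended by 156 days to 2021-02-01.
The period was tolled for 145 days by the defendant's absence from the jurisdiction (2021-01-11 to 2021-06-05), pushing the deadline to 2021-06-26.
None of the other events listed affects the running of the period under the stated rules.
Lindqvist filed on 2021-08-18, after the 2021-06-26 deadline, so the action is time-barred.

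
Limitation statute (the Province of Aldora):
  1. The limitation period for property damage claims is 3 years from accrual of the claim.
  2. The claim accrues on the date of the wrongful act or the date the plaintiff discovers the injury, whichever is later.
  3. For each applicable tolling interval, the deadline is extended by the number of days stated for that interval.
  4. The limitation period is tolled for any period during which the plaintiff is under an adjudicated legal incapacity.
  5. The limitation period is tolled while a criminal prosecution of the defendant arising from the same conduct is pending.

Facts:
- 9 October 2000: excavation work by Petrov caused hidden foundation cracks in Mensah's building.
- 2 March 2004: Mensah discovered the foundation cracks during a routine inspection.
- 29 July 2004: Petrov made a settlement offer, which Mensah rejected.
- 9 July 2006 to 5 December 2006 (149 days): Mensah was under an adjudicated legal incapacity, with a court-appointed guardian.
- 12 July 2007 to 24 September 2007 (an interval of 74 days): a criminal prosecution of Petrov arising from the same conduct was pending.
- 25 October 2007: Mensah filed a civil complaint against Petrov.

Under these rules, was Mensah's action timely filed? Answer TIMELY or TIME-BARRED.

Because discovery on 2 March 2004 post-dates the 9 October 2000 act, accrual under the later-of rule falls on 2 March 2004.
3 years from 2 March 2004 is 2 March 2007.
Because the plaintiff's legal incapacity ran from 9 July 2006 to 5 December 2006, the deadline is extended by 149 days to 29 July 2007.
Because the pending criminal prosecution ran from 12 July 2007 to 24 September 2007, the deadline is extended by 74 days to 11 October 2007.
Nothing else in the chronology tolls or restarts the period.
Mensah filed on 25 October 2007, after the 11 October 2007 deadline, so the action is time-barred.

TIME-BARRED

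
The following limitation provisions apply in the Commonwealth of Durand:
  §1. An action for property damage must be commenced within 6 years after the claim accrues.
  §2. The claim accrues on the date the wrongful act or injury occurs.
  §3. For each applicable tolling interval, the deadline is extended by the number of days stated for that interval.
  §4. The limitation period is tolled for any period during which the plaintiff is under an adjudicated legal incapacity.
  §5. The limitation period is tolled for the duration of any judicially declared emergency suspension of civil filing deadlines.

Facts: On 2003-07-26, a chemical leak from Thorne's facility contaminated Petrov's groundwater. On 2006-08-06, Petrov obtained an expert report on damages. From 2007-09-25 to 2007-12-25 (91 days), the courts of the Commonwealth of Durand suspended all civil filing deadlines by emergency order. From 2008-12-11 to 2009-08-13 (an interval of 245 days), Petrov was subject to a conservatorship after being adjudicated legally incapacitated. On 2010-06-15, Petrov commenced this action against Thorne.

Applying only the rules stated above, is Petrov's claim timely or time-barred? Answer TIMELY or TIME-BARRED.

The claim accrued on 2003-07-26, when the wrongful act occurred.
6 years from 2003-07-26 is 2009-07-26.
Because the emergency suspension of filing deadlines ran from 2007-09-25 to 2007-12-25, the deadline is extended by 91 days to 2009-10-25.
The plaintiff's legal incapacity from 2008-12-11 to 2009-08-13 tolled the period for 245 days, extending the deadline to 2010-06-27.
None of the other events listed affects the running of the period under the stated rules.
The 2010-06-15 filing precedes the 2010-06-27 deadline; the claim is timely.

TIMELY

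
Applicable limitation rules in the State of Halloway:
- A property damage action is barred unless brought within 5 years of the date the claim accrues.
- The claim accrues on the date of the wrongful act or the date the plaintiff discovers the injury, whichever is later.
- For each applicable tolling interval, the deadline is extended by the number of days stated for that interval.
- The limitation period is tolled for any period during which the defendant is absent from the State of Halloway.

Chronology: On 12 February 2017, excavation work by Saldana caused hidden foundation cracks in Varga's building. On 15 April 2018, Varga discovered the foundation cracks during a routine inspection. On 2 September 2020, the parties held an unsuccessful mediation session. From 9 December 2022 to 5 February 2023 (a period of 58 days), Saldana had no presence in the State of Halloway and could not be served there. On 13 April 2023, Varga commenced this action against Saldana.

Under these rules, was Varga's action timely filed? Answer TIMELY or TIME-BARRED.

The claim accrued on 15 April 2018 — the later of the 12 February 2017 act and the 15 April 2018 discovery.
5 years from 15 April 2018 is 15 April 2023.
The defendant's absence from the jurisdiction from 9 December 2022 to 5 February 2023 tolled the period for 58 days, extending the deadline to 12 June 2023.
None of the other events listed affects the running of the period under the stated rules.
Varga filed on 13 April 2023, before the 12 June 2023 deadline, so the action is timely.

TIMELY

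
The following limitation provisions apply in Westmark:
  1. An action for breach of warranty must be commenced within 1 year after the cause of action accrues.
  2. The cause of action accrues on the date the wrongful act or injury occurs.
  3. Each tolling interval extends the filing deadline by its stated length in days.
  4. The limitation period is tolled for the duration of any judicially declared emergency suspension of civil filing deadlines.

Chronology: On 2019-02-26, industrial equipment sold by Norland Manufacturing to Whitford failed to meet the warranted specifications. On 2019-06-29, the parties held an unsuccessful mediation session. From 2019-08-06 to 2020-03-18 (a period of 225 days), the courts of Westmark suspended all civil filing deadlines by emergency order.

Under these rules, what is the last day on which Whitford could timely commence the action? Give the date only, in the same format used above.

The cause of action accrued on 2019-02-26, the date of the act.
1 year from 2019-02-26 is 2020-02-26.
The period was tolled for 225 days by the emergency suspension of filing deadlines (2019-08-06 to 2020-03-18), pushing the deadline to 2020-10-08.
The other events in the timeline have no effect on the limitation period under the stated rules.

2020-10-08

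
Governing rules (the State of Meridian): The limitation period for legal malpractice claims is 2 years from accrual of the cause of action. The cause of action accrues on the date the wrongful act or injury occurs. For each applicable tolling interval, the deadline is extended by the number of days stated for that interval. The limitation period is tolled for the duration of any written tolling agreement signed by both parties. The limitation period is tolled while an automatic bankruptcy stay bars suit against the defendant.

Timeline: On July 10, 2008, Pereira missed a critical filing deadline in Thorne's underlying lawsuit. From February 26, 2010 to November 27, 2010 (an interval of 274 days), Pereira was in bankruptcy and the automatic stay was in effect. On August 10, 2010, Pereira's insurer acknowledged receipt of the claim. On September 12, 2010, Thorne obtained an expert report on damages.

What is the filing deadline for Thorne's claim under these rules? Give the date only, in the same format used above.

April 10, 2011

The claim accrued on July 10, 2008, when the wrongful act occurred.
The untolled deadline — 2 years after July 10, 2008 — is July 10, 2010.
The automatic bankruptcy stay from February 26, 2010 to November 27, 2010 tolled the period for 274 days, extending the deadline to April 10, 2011.
Nothing else in the chronology tolls or restarts the period.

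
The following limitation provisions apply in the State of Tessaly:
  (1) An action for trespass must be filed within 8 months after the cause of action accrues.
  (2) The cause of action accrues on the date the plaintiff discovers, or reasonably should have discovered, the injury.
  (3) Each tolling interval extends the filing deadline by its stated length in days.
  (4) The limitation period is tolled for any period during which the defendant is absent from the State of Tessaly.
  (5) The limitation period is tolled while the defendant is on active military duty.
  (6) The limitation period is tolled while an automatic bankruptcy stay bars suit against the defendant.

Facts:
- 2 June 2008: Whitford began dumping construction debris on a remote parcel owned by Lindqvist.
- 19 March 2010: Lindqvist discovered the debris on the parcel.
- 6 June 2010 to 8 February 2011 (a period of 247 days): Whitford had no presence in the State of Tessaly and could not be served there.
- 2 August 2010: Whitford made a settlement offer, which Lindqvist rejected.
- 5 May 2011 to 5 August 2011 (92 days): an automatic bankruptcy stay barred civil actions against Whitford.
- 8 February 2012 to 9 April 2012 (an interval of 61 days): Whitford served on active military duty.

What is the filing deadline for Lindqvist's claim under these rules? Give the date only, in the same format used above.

24 October 2011

The claim did not accrue until Lindqvist discovered the injury on 19 March 2010; the 2 June 2008 act date does not start the clock under the stated rule.
8 months from 19 March 2010 is 19 November 2010.
The defendant's absence from the jurisdiction from 6 June 2010 to 8 February 2011 tolled the period for 247 days, extending the deadline to 24 July 2011.
The period was tolled for 92 days by the automatic bankruptcy stay (5 May 2011 to 5 August 2011), pushing the deadline to 24 October 2011.
The defendant's active military service starting 8 February 2012 came too late — the period had run on 24 October 2011 — and so does not extend the deadline.
Nothing else in the chronology tolls or restarts the period.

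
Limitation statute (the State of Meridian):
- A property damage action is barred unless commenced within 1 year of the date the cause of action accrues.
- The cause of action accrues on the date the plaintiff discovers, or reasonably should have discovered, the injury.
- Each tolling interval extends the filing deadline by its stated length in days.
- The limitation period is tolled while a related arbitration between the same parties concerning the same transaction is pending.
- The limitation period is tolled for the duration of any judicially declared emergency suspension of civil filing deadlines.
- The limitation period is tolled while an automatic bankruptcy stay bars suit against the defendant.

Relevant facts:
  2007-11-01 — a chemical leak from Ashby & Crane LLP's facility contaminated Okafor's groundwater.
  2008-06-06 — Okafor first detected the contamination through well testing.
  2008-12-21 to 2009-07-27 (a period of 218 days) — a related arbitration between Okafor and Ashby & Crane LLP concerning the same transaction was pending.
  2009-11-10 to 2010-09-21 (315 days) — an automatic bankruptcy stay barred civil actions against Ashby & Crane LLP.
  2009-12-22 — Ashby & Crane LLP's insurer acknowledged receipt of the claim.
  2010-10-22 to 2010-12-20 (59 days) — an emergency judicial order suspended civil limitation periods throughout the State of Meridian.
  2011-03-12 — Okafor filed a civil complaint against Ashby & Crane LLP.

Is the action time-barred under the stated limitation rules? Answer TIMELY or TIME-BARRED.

Accrual is tied to discovery, so the period began on 2008-06-06 rather than on 2007-11-01 when the act occurred.
Adding the 1 year base period to 2008-06-06 gives a deadline of 2009-06-06, before any tolling.
Because the pending related arbitration ran from 2008-12-21 to 2009-07-27, the deadline is extended by 218 days to 2010-01-10.
Because the automatic bankruptcy stay ran from 2009-11-10 to 2010-09-21, the deadline is extended by 315 days to 2010-11-21.
The emergency suspension of filing deadlines from 2010-10-22 to 2010-12-20 tolled the period for 59 days, extending the deadline to 2011-01-19.
None of the other events listed affects the running of the period under the stated rules.
The 2011-03-12 filing falls after the 2011-01-19 deadline; the claim is time-barred.

TIME-BARRED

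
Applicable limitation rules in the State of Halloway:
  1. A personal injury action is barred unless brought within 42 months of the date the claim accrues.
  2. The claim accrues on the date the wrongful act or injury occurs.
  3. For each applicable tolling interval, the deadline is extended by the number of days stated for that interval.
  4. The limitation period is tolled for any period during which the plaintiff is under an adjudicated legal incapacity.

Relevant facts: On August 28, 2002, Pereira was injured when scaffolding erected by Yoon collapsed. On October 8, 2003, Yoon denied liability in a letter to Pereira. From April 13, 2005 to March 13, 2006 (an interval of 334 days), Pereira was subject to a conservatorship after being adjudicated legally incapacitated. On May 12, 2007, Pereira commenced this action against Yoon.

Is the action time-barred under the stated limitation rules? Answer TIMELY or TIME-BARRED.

TIME-BARRED

The claim accrued on August 28, 2002, the date of the act.
The untolled deadline — 42 months after August 28, 2002 — is February 28, 2006.
Because the plaintiff's legal incapacity ran from April 13, 2005 to March 13, 2006, the deadline is extended by 334 days to January 28, 2007.
The other events in the timeline have no effect on the limitation period under the stated rules.
Filing on May 12, 2007 missed the January 28, 2007 deadline — the action is time-barred.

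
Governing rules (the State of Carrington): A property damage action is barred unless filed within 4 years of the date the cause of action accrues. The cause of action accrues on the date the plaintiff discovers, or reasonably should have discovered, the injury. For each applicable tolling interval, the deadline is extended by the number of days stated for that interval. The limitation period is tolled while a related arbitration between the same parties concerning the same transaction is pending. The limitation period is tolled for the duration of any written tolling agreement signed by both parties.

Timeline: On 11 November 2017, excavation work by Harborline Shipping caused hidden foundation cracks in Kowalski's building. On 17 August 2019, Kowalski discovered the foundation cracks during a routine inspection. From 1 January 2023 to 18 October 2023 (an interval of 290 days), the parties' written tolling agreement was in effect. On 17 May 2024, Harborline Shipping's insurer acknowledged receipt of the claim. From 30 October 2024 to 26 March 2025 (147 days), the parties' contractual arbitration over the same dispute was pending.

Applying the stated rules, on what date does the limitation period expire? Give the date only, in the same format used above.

2 June 2024

Accrual is tied to discovery, so the period began on 17 August 2019 rather than on 11 November 2017 when the act occurred.
4 years from 17 August 2019 is 17 August 2023.
The period was tolled for 290 days by the written tolling agreement (1 January 2023 to 18 October 2023), pushing the deadline to 2 June 2024.
The pending related arbitration starting 30 October 2024 came too late — the period had run on 2 June 2024 — and so does not extend the deadline.
None of the other events listed affects the running of the period under the stated rules.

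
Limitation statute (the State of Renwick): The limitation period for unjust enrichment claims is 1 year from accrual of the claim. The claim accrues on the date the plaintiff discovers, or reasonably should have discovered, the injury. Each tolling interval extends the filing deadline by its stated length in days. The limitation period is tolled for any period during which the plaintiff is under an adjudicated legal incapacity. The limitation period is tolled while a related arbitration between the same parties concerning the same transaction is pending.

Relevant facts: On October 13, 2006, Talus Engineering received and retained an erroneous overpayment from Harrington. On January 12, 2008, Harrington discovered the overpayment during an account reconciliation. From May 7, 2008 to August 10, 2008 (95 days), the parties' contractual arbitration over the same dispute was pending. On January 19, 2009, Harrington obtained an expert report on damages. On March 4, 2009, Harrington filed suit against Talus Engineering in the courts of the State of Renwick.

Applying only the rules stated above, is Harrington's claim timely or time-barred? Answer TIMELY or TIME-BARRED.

TIMELY

The claim did not accrue until Harrington discovered the injury on January 12, 2008; the October 13, 2006 act date does not start the clock under the stated rule.
Adding the 1 year base period to January 12, 2008 gives a deadline of January 12, 2009, before any tolling.
The period was tolled for 95 days by the pending related arbitration (May 7, 2008 to August 10, 2008), pushing the deadline to April 17, 2009.
None of the other events listed affects the running of the period under the stated rules.
Harrington filed on March 4, 2009, before the April 17, 2009 deadline, so the action is timely.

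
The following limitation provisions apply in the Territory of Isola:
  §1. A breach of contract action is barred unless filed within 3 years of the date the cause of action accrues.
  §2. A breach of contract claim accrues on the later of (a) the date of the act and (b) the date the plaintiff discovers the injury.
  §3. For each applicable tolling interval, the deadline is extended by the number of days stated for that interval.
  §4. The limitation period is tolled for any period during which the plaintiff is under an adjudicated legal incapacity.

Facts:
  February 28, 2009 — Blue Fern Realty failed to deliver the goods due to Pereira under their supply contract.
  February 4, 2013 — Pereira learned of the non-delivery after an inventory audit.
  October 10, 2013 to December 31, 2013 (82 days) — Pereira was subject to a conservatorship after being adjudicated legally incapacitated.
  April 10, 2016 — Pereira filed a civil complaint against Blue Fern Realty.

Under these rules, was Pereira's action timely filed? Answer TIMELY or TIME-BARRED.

The claim accrued on February 4, 2013 — the later of the February 28, 2009 act and the February 4, 2013 discovery.
3 years from February 4, 2013 is February 4, 2016.
The plaintiff's legal incapacity from October 10, 2013 to December 31, 2013 tolled the period for 82 days, extending the deadline to April 26, 2016.
The April 10, 2016 filing precedes the April 26, 2016 deadline; the claim is timely.

TIMELY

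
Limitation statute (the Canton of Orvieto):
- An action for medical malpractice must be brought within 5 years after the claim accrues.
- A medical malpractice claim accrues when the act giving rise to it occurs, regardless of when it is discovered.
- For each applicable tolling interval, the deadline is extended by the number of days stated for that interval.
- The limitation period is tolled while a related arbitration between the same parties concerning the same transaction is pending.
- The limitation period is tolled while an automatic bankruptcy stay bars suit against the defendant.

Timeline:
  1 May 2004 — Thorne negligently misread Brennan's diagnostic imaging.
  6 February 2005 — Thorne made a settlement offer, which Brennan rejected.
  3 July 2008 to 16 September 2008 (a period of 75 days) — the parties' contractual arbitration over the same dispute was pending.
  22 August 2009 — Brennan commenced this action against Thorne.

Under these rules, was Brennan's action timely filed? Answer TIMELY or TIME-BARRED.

The claim accrued on 1 May 2004, when the wrongful act occurred.
Adding the 5 years base period to 1 May 2004 gives a deadline of 1 May 2009, before any tolling.
The period was tolled for 75 days by the pending related arbitration (3 July 2008 to 16 September 2008), pushing the deadline to 15 July 2009.
Nothing else in the chronology tolls or restarts the period.
Filing on 22 August 2009 missed the 15 July 2009 deadline — the action is time-barred.

TIME-BARRED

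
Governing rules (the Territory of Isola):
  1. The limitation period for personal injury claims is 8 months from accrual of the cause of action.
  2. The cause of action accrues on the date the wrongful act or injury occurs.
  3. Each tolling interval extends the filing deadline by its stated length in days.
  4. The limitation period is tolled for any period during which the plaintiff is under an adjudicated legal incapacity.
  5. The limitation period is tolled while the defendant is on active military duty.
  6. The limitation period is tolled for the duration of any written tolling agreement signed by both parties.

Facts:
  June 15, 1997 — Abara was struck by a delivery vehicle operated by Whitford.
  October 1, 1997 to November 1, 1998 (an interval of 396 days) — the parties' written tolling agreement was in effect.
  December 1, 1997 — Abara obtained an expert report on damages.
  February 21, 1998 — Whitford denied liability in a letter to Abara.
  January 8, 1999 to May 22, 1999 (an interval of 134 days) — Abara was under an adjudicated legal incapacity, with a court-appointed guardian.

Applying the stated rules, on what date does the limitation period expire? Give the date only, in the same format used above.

July 30, 1999

The limitation period began to run on June 15, 1997.
8 months from June 15, 1997 is February 15, 1998.
Because the written tolling agreement ran from October 1, 1997 to November 1, 1998, the deadline is extended by 396 days to March 18, 1999.
Because the plaintiff's legal incapacity ran from January 8, 1999 to May 22, 1999, the deadline is extended by 134 days to July 30, 1999.
None of the other events listed affects the running of the period under the stated rules.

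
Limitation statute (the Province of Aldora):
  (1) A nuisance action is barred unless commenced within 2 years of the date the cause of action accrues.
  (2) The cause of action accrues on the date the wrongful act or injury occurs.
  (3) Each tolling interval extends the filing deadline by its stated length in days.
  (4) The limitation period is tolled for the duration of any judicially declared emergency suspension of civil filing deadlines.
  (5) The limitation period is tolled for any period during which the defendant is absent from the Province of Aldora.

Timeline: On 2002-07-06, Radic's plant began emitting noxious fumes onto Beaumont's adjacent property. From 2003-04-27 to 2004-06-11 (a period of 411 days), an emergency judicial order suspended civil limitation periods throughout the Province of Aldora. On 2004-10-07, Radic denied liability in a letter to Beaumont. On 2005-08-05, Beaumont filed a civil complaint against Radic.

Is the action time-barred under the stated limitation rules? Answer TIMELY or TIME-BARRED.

TIMELY

The cause of action accrued on 2002-07-06, the date of the act.
The untolled deadline — 2 years after 2002-07-06 — is 2004-07-06.
Because the emergency suspension of filing deadlines ran from 2003-04-27 to 2004-06-11, the deadline is extended by 411 days to 2005-08-21.
None of the other events listed affects the running of the period under the stated rules.
Filing on 2005-08-05 beat the 2005-08-21 deadline — the action is timely.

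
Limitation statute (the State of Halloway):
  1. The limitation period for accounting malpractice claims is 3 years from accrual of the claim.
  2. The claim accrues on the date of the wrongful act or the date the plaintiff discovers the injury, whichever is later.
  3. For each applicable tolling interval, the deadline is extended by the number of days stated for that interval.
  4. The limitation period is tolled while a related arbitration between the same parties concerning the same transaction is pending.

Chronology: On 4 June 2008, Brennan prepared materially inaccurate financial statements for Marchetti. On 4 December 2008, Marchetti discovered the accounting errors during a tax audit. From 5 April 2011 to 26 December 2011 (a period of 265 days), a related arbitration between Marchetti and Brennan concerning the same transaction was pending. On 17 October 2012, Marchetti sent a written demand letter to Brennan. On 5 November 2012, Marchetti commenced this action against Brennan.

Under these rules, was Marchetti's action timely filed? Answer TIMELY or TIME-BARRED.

TIME-BARRED

Taking the later of the act (4 June 2008) and discovery (4 December 2008), the claim accrued on 4 December 2008.
3 years from 4 December 2008 is 4 December 2011.
The period was tolled for 265 days by the pending related arbitration (5 April 2011 to 26 December 2011), pushing the deadline to 25 August 2012.
None of the other events listed affects the running of the period under the stated rules.
Filing on 5 November 2012 missed the 25 August 2012 deadline — the action is time-barred.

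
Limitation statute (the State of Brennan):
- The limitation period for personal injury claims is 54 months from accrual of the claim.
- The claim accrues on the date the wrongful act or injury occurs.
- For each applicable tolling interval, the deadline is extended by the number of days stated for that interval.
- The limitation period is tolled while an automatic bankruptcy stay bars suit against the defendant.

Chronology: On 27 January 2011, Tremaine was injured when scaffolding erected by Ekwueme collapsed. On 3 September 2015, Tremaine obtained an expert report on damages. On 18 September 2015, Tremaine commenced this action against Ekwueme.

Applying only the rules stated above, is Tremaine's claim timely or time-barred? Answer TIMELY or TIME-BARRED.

TIME-BARRED

The claim accrued on 27 January 2011, when the wrongful act occurred.
The untolled deadline — 54 months after 27 January 2011 — is 27 July 2015.
None of the other events listed affects the running of the period under the stated rules.
Filing on 18 September 2015 missed the 27 July 2015 deadline — the action is time-barred.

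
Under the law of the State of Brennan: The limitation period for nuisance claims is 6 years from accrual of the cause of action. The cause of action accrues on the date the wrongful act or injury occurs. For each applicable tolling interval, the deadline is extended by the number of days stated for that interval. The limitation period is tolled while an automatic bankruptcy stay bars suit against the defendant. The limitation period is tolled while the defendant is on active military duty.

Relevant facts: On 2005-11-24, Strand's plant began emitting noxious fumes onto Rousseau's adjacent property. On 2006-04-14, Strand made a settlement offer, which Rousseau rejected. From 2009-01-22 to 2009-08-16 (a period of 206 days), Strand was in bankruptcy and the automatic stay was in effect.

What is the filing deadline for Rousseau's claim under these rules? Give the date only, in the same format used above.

The claim accrued on 2005-11-24, when the wrongful act occurred.
The untolled deadline — 6 years after 2005-11-24 — is 2011-11-24.
The automatic bankruptcy stay from 2009-01-22 to 2009-08-16 tolled the period for 206 days, extending the deadline to 2012-06-17.
Nothing else in the chronology tolls or restarts the period.

2012-06-17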